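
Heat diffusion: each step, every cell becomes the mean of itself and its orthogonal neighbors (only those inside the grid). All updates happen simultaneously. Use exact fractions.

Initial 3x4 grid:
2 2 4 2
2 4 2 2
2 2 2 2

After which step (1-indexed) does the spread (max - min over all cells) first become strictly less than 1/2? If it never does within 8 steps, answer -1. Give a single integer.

Answer: 3

Derivation:
Step 1: max=3, min=2, spread=1
Step 2: max=329/120, min=2, spread=89/120
Step 3: max=3107/1200, min=889/400, spread=11/30
  -> spread < 1/2 first at step 3
Step 4: max=271547/108000, min=24217/10800, spread=29377/108000
Step 5: max=334171/135000, min=624517/270000, spread=1753/10800
Step 6: max=7027807/2880000, min=45218041/19440000, spread=71029/622080
Step 7: max=4726716229/1944000000, min=2741823619/1166400000, spread=7359853/91125000
Step 8: max=25090144567/10368000000, min=55025335807/23328000000, spread=45679663/746496000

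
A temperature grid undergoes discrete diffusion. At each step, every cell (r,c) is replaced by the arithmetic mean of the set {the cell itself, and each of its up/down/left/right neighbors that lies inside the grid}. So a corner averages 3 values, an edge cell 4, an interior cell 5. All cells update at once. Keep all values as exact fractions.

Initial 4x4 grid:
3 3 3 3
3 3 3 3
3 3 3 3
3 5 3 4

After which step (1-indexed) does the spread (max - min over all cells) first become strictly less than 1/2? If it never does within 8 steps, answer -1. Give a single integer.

Step 1: max=15/4, min=3, spread=3/4
Step 2: max=859/240, min=3, spread=139/240
Step 3: max=24659/7200, min=3, spread=3059/7200
  -> spread < 1/2 first at step 3
Step 4: max=728977/216000, min=1509/500, spread=77089/216000
Step 5: max=21518123/6480000, min=273407/90000, spread=1832819/6480000
Step 6: max=641318299/194400000, min=1321297/432000, spread=46734649/194400000
Step 7: max=19087328479/5832000000, min=49804523/16200000, spread=1157700199/5832000000
Step 8: max=569985154327/174960000000, min=30041921561/9720000000, spread=29230566229/174960000000

Answer: 3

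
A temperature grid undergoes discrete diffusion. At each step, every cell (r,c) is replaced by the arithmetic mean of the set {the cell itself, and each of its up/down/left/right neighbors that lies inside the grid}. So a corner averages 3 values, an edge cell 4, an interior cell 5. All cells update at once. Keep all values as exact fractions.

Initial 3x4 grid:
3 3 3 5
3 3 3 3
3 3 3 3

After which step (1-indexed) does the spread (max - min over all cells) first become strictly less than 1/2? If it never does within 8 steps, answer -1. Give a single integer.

Step 1: max=11/3, min=3, spread=2/3
Step 2: max=32/9, min=3, spread=5/9
Step 3: max=365/108, min=3, spread=41/108
  -> spread < 1/2 first at step 3
Step 4: max=43097/12960, min=3, spread=4217/12960
Step 5: max=2541949/777600, min=10879/3600, spread=38417/155520
Step 6: max=151168211/46656000, min=218597/72000, spread=1903471/9331200
Step 7: max=8999069089/2799360000, min=6595759/2160000, spread=18038617/111974400
Step 8: max=537152982851/167961600000, min=596126759/194400000, spread=883978523/6718464000

Answer: 3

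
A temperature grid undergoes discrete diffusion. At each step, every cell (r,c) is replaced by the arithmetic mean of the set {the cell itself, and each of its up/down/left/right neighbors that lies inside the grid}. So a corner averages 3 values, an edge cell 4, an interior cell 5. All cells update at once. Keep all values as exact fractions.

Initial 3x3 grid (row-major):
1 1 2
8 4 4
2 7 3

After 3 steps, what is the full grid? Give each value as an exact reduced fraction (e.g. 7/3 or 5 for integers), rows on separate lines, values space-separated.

After step 1:
  10/3 2 7/3
  15/4 24/5 13/4
  17/3 4 14/3
After step 2:
  109/36 187/60 91/36
  351/80 89/25 301/80
  161/36 287/60 143/36
After step 3:
  7583/2160 11009/3600 6773/2160
  6179/1600 1961/500 5529/1600
  9823/2160 15109/3600 9013/2160

Answer: 7583/2160 11009/3600 6773/2160
6179/1600 1961/500 5529/1600
9823/2160 15109/3600 9013/2160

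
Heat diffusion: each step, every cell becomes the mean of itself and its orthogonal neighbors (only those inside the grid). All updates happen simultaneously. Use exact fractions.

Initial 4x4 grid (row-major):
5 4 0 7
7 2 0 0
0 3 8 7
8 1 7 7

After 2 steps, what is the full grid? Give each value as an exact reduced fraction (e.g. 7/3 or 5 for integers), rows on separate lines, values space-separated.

Answer: 139/36 421/120 59/24 103/36
62/15 57/20 329/100 10/3
69/20 81/20 421/100 21/4
49/12 163/40 45/8 73/12

Derivation:
After step 1:
  16/3 11/4 11/4 7/3
  7/2 16/5 2 7/2
  9/2 14/5 5 11/2
  3 19/4 23/4 7
After step 2:
  139/36 421/120 59/24 103/36
  62/15 57/20 329/100 10/3
  69/20 81/20 421/100 21/4
  49/12 163/40 45/8 73/12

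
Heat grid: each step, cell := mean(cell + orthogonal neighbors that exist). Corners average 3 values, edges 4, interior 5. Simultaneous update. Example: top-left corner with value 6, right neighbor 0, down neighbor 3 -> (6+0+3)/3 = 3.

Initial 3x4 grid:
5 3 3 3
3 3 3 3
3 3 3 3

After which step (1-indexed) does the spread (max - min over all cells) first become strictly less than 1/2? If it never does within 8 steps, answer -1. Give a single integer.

Answer: 3

Derivation:
Step 1: max=11/3, min=3, spread=2/3
Step 2: max=32/9, min=3, spread=5/9
Step 3: max=365/108, min=3, spread=41/108
  -> spread < 1/2 first at step 3
Step 4: max=43097/12960, min=3, spread=4217/12960
Step 5: max=2541949/777600, min=10879/3600, spread=38417/155520
Step 6: max=151168211/46656000, min=218597/72000, spread=1903471/9331200
Step 7: max=8999069089/2799360000, min=6595759/2160000, spread=18038617/111974400
Step 8: max=537152982851/167961600000, min=596126759/194400000, spread=883978523/6718464000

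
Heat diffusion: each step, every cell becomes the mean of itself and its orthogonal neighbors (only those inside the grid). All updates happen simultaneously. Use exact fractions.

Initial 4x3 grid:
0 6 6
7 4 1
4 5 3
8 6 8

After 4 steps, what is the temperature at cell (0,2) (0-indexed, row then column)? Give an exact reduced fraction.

Step 1: cell (0,2) = 13/3
Step 2: cell (0,2) = 71/18
Step 3: cell (0,2) = 8951/2160
Step 4: cell (0,2) = 53497/12960
Full grid after step 4:
  55597/12960 184127/43200 53497/12960
  200407/43200 15881/3600 190357/43200
  24347/4800 72527/14400 206573/43200
  47897/8640 927437/172800 136171/25920

Answer: 53497/12960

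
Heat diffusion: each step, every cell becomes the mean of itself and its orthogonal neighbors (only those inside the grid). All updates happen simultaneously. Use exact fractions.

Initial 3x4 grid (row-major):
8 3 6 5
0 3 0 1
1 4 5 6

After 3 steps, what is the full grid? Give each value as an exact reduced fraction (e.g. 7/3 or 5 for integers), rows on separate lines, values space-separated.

Answer: 721/216 131/36 419/120 29/8
445/144 1811/600 687/200 409/120
71/27 217/72 16/5 127/36

Derivation:
After step 1:
  11/3 5 7/2 4
  3 2 3 3
  5/3 13/4 15/4 4
After step 2:
  35/9 85/24 31/8 7/2
  31/12 13/4 61/20 7/2
  95/36 8/3 7/2 43/12
After step 3:
  721/216 131/36 419/120 29/8
  445/144 1811/600 687/200 409/120
  71/27 217/72 16/5 127/36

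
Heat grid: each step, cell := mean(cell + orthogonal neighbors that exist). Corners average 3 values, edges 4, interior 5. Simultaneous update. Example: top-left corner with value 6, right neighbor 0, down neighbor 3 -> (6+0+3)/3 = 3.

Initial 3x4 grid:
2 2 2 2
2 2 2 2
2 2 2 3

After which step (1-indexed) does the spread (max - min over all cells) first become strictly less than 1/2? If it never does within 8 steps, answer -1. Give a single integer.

Answer: 1

Derivation:
Step 1: max=7/3, min=2, spread=1/3
  -> spread < 1/2 first at step 1
Step 2: max=41/18, min=2, spread=5/18
Step 3: max=473/216, min=2, spread=41/216
Step 4: max=56057/25920, min=2, spread=4217/25920
Step 5: max=3319549/1555200, min=14479/7200, spread=38417/311040
Step 6: max=197824211/93312000, min=290597/144000, spread=1903471/18662400
Step 7: max=11798429089/5598720000, min=8755759/4320000, spread=18038617/223948800
Step 8: max=705114582851/335923200000, min=790526759/388800000, spread=883978523/13436928000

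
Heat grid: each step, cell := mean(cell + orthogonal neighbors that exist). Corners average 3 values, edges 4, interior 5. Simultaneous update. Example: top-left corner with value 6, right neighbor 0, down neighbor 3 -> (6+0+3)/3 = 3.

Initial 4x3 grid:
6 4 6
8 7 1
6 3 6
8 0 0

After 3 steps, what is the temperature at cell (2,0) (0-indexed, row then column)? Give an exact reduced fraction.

Answer: 3613/720

Derivation:
Step 1: cell (2,0) = 25/4
Step 2: cell (2,0) = 331/60
Step 3: cell (2,0) = 3613/720
Full grid after step 3:
  4097/720 15319/2880 9901/2160
  1373/240 5819/1200 1577/360
  3613/720 5243/1200 209/60
  9739/2160 10459/2880 2243/720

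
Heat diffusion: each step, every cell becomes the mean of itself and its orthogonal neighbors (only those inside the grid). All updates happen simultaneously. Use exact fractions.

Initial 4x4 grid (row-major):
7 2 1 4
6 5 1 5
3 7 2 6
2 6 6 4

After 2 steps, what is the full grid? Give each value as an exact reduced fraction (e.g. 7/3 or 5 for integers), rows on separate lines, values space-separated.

After step 1:
  5 15/4 2 10/3
  21/4 21/5 14/5 4
  9/2 23/5 22/5 17/4
  11/3 21/4 9/2 16/3
After step 2:
  14/3 299/80 713/240 28/9
  379/80 103/25 87/25 863/240
  1081/240 459/100 411/100 1079/240
  161/36 1081/240 1169/240 169/36

Answer: 14/3 299/80 713/240 28/9
379/80 103/25 87/25 863/240
1081/240 459/100 411/100 1079/240
161/36 1081/240 1169/240 169/36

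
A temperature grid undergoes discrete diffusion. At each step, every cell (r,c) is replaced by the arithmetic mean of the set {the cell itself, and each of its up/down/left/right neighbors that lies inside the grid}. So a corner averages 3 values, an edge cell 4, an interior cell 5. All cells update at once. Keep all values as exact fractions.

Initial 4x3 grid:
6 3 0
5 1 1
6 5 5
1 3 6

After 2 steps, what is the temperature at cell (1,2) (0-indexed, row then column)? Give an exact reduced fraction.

Answer: 31/12

Derivation:
Step 1: cell (1,2) = 7/4
Step 2: cell (1,2) = 31/12
Full grid after step 2:
  35/9 23/8 67/36
  197/48 63/20 31/12
  193/48 77/20 11/3
  34/9 63/16 38/9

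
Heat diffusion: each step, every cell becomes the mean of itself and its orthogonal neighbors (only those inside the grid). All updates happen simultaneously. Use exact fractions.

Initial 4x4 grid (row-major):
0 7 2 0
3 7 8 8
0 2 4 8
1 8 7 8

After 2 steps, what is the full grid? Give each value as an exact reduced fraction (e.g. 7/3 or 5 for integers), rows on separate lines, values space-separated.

Answer: 59/18 1019/240 1043/240 163/36
191/60 219/50 109/20 83/15
14/5 107/25 591/100 397/60
3 369/80 1483/240 257/36

Derivation:
After step 1:
  10/3 4 17/4 10/3
  5/2 27/5 29/5 6
  3/2 21/5 29/5 7
  3 9/2 27/4 23/3
After step 2:
  59/18 1019/240 1043/240 163/36
  191/60 219/50 109/20 83/15
  14/5 107/25 591/100 397/60
  3 369/80 1483/240 257/36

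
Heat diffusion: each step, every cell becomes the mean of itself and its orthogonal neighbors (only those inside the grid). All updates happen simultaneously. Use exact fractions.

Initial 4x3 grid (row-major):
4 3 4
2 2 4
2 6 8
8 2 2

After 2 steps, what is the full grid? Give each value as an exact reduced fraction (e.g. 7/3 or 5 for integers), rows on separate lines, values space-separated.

Answer: 35/12 799/240 137/36
67/20 353/100 497/120
15/4 107/25 35/8
13/3 33/8 9/2

Derivation:
After step 1:
  3 13/4 11/3
  5/2 17/5 9/2
  9/2 4 5
  4 9/2 4
After step 2:
  35/12 799/240 137/36
  67/20 353/100 497/120
  15/4 107/25 35/8
  13/3 33/8 9/2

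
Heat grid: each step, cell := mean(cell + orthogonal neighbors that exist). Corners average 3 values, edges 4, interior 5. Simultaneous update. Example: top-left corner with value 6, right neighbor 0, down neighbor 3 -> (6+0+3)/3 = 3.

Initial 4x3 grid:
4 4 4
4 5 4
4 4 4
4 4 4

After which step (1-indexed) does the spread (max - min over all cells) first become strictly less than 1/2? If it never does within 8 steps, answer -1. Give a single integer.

Answer: 1

Derivation:
Step 1: max=17/4, min=4, spread=1/4
  -> spread < 1/2 first at step 1
Step 2: max=423/100, min=4, spread=23/100
Step 3: max=20011/4800, min=1613/400, spread=131/960
Step 4: max=179351/43200, min=29191/7200, spread=841/8640
Step 5: max=71662051/17280000, min=5853373/1440000, spread=56863/691200
Step 6: max=643614341/155520000, min=52829543/12960000, spread=386393/6220800
Step 7: max=257225723131/62208000000, min=21156358813/5184000000, spread=26795339/497664000
Step 8: max=15413735714129/3732480000000, min=1271246149667/311040000000, spread=254051069/5971968000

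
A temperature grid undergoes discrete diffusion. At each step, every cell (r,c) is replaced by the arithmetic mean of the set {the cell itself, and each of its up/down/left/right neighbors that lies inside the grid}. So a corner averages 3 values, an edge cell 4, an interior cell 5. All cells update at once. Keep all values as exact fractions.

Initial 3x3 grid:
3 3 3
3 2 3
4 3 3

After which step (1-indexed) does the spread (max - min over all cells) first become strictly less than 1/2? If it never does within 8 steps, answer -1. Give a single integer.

Step 1: max=10/3, min=11/4, spread=7/12
Step 2: max=28/9, min=17/6, spread=5/18
  -> spread < 1/2 first at step 2
Step 3: max=413/135, min=1033/360, spread=41/216
Step 4: max=48707/16200, min=62051/21600, spread=347/2592
Step 5: max=363263/121500, min=3753097/1296000, spread=2921/31104
Step 6: max=173318213/58320000, min=225963659/77760000, spread=24611/373248
Step 7: max=5184280643/1749600000, min=13608780673/4665600000, spread=207329/4478976
Step 8: max=620508643367/209952000000, min=818247800531/279936000000, spread=1746635/53747712

Answer: 2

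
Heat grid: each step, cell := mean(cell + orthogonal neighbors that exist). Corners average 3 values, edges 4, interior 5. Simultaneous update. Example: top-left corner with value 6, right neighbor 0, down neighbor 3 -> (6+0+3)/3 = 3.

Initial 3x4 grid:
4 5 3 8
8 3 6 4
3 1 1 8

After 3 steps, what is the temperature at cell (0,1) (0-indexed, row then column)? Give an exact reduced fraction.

Answer: 6329/1440

Derivation:
Step 1: cell (0,1) = 15/4
Step 2: cell (0,1) = 1171/240
Step 3: cell (0,1) = 6329/1440
Full grid after step 3:
  10231/2160 6329/1440 2371/480 397/80
  5933/1440 5201/1200 1013/240 7279/1440
  1421/360 427/120 3029/720 4747/1080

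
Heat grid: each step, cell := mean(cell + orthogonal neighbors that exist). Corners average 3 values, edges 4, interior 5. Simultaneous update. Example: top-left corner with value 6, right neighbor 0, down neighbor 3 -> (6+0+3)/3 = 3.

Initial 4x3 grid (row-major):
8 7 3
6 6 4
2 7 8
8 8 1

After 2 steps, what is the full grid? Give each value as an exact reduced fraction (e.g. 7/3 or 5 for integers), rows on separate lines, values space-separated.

Answer: 37/6 71/12 191/36
97/16 579/100 251/48
469/80 579/100 1327/240
71/12 179/30 50/9

Derivation:
After step 1:
  7 6 14/3
  11/2 6 21/4
  23/4 31/5 5
  6 6 17/3
After step 2:
  37/6 71/12 191/36
  97/16 579/100 251/48
  469/80 579/100 1327/240
  71/12 179/30 50/9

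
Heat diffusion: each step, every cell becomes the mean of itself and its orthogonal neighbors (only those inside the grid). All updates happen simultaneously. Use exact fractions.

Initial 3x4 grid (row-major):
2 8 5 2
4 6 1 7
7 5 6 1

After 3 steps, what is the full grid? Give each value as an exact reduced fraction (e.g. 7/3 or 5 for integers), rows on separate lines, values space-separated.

After step 1:
  14/3 21/4 4 14/3
  19/4 24/5 5 11/4
  16/3 6 13/4 14/3
After step 2:
  44/9 1123/240 227/48 137/36
  391/80 129/25 99/25 205/48
  193/36 1163/240 227/48 32/9
After step 3:
  1301/270 35023/7200 30913/7200 461/108
  8119/1600 9413/2000 27419/6000 56131/14400
  2717/540 36173/7200 30763/7200 113/27

Answer: 1301/270 35023/7200 30913/7200 461/108
8119/1600 9413/2000 27419/6000 56131/14400
2717/540 36173/7200 30763/7200 113/27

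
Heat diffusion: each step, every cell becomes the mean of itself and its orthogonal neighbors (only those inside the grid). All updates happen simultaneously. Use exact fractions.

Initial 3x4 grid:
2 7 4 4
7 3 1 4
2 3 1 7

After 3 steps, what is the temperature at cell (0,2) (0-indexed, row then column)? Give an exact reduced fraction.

Step 1: cell (0,2) = 4
Step 2: cell (0,2) = 73/20
Step 3: cell (0,2) = 2339/600
Full grid after step 3:
  4651/1080 14059/3600 2339/600 113/30
  27173/7200 22649/6000 6853/2000 4463/1200
  2609/720 2577/800 8131/2400 2467/720

Answer: 2339/600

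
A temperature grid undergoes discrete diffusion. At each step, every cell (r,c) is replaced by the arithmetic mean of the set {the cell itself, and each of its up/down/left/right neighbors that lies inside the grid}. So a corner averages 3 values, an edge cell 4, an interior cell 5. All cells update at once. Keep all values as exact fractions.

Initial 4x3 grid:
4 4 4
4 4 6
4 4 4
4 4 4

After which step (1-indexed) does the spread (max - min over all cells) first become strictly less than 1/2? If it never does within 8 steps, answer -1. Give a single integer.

Answer: 3

Derivation:
Step 1: max=14/3, min=4, spread=2/3
Step 2: max=271/60, min=4, spread=31/60
Step 3: max=2371/540, min=4, spread=211/540
  -> spread < 1/2 first at step 3
Step 4: max=232897/54000, min=3647/900, spread=14077/54000
Step 5: max=2084407/486000, min=219683/54000, spread=5363/24300
Step 6: max=62060809/14580000, min=122869/30000, spread=93859/583200
Step 7: max=3709474481/874800000, min=199736467/48600000, spread=4568723/34992000
Step 8: max=221732435629/52488000000, min=6013618889/1458000000, spread=8387449/83980800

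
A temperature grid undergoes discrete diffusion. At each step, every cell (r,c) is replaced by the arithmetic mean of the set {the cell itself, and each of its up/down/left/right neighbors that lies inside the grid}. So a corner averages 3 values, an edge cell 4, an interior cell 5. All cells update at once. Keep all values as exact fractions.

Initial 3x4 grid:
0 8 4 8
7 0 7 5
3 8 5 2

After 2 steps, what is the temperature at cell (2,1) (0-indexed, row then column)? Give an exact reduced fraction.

Step 1: cell (2,1) = 4
Step 2: cell (2,1) = 43/8
Full grid after step 2:
  7/2 83/16 1177/240 215/36
  39/8 197/50 559/100 581/120
  25/6 43/8 177/40 5

Answer: 43/8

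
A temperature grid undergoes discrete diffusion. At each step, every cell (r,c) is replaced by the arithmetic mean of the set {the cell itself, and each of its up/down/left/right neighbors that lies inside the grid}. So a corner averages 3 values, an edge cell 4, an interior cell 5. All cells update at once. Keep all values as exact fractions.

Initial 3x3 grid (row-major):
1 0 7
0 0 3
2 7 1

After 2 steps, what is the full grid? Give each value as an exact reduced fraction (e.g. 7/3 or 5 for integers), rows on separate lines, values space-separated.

Answer: 37/36 23/12 97/36
73/48 2 47/16
25/12 67/24 107/36

Derivation:
After step 1:
  1/3 2 10/3
  3/4 2 11/4
  3 5/2 11/3
After step 2:
  37/36 23/12 97/36
  73/48 2 47/16
  25/12 67/24 107/36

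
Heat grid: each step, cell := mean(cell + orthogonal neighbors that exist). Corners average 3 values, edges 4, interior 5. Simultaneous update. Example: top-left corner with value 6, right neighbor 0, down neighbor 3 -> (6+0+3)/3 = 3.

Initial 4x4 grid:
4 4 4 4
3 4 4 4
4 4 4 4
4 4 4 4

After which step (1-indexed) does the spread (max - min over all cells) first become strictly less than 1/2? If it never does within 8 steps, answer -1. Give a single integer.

Answer: 1

Derivation:
Step 1: max=4, min=11/3, spread=1/3
  -> spread < 1/2 first at step 1
Step 2: max=4, min=449/120, spread=31/120
Step 3: max=4, min=4109/1080, spread=211/1080
Step 4: max=4, min=415157/108000, spread=16843/108000
Step 5: max=35921/9000, min=3749357/972000, spread=130111/972000
Step 6: max=2152841/540000, min=112997633/29160000, spread=3255781/29160000
Step 7: max=2148893/540000, min=3398846309/874800000, spread=82360351/874800000
Step 8: max=386293559/97200000, min=102224683109/26244000000, spread=2074577821/26244000000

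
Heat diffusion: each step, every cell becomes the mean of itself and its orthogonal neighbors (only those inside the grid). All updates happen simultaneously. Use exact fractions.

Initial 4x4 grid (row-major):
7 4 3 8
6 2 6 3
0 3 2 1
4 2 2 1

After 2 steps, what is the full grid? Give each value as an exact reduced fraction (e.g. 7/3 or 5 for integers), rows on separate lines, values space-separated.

After step 1:
  17/3 4 21/4 14/3
  15/4 21/5 16/5 9/2
  13/4 9/5 14/5 7/4
  2 11/4 7/4 4/3
After step 2:
  161/36 1147/240 1027/240 173/36
  253/60 339/100 399/100 847/240
  27/10 74/25 113/50 623/240
  8/3 83/40 259/120 29/18

Answer: 161/36 1147/240 1027/240 173/36
253/60 339/100 399/100 847/240
27/10 74/25 113/50 623/240
8/3 83/40 259/120 29/18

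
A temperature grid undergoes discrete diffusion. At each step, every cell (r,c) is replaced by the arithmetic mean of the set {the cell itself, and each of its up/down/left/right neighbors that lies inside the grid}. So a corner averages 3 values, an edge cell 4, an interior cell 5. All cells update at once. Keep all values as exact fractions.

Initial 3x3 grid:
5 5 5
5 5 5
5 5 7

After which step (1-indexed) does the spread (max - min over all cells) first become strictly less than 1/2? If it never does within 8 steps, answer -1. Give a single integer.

Answer: 3

Derivation:
Step 1: max=17/3, min=5, spread=2/3
Step 2: max=50/9, min=5, spread=5/9
Step 3: max=581/108, min=5, spread=41/108
  -> spread < 1/2 first at step 3
Step 4: max=34531/6480, min=911/180, spread=347/1296
Step 5: max=2050937/388800, min=9157/1800, spread=2921/15552
Step 6: max=122468539/23328000, min=1105483/216000, spread=24611/186624
Step 7: max=7317122033/1399680000, min=24956741/4860000, spread=207329/2239488
Step 8: max=437933952451/83980800000, min=1334801599/259200000, spread=1746635/26873856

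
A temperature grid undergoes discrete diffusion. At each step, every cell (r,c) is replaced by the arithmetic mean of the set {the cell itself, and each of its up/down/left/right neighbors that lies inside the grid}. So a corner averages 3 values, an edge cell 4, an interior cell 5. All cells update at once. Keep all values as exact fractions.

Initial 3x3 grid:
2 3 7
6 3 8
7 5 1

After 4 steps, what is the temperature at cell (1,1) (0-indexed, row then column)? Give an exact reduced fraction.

Step 1: cell (1,1) = 5
Step 2: cell (1,1) = 22/5
Step 3: cell (1,1) = 1429/300
Step 4: cell (1,1) = 83063/18000
Full grid after step 4:
  115843/25920 800021/172800 6721/1440
  401023/86400 83063/18000 827021/172800
  6721/1440 206249/43200 122593/25920

Answer: 83063/18000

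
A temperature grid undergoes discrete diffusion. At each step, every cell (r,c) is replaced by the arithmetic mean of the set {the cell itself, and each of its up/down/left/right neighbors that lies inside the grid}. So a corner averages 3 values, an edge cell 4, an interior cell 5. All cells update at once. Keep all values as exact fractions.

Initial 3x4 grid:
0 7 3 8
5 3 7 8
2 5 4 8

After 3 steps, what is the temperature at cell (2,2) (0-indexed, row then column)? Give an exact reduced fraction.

Step 1: cell (2,2) = 6
Step 2: cell (2,2) = 127/24
Step 3: cell (2,2) = 5153/900
Full grid after step 3:
  239/60 2567/600 1282/225 2653/432
  8693/2400 4687/1000 10779/2000 31321/4800
  361/90 108/25 5153/900 2669/432

Answer: 5153/900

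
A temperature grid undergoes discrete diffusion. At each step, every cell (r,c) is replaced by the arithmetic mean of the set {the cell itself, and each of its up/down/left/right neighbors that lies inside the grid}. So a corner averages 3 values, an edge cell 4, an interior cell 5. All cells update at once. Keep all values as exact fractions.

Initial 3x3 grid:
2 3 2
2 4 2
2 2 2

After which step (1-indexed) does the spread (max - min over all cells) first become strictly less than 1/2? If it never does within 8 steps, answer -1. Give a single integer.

Step 1: max=11/4, min=2, spread=3/4
Step 2: max=257/100, min=91/40, spread=59/200
  -> spread < 1/2 first at step 2
Step 3: max=36467/14400, min=209/90, spread=1009/4800
Step 4: max=321547/129600, min=339679/144000, spread=158359/1296000
Step 5: max=127965803/51840000, min=193129/81000, spread=4363243/51840000
Step 6: max=1143343123/466560000, min=1241470211/518400000, spread=260199331/4665600000
Step 7: max=456176851427/186624000000, min=935498473/388800000, spread=7137584387/186624000000
Step 8: max=27287375613169/11197440000000, min=1499476409933/622080000000, spread=3799043/143327232

Answer: 2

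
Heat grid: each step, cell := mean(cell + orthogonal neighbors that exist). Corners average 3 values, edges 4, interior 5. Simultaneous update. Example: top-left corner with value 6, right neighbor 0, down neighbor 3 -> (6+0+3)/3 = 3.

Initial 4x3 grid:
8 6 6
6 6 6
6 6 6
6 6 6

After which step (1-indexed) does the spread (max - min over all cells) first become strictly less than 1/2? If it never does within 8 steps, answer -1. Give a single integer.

Step 1: max=20/3, min=6, spread=2/3
Step 2: max=59/9, min=6, spread=5/9
Step 3: max=689/108, min=6, spread=41/108
  -> spread < 1/2 first at step 3
Step 4: max=81977/12960, min=6, spread=4217/12960
Step 5: max=4874749/777600, min=21679/3600, spread=38417/155520
Step 6: max=291136211/46656000, min=434597/72000, spread=1903471/9331200
Step 7: max=17397149089/2799360000, min=13075759/2160000, spread=18038617/111974400
Step 8: max=1041037782851/167961600000, min=1179326759/194400000, spread=883978523/6718464000

Answer: 3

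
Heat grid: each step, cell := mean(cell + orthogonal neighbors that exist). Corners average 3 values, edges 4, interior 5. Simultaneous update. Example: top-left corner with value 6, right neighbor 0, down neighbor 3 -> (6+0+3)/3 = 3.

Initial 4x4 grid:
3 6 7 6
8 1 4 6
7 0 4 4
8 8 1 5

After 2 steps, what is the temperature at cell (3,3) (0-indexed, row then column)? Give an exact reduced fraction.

Step 1: cell (3,3) = 10/3
Step 2: cell (3,3) = 151/36
Full grid after step 2:
  44/9 73/15 311/60 205/36
  599/120 106/25 431/100 1229/240
  133/24 102/25 81/20 941/240
  53/9 245/48 881/240 151/36

Answer: 151/36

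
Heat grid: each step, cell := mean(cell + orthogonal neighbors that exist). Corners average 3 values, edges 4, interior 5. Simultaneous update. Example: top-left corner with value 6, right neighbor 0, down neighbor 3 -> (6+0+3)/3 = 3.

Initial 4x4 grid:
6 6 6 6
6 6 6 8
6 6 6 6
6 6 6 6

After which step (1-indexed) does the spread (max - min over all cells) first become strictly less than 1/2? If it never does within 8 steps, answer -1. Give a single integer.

Answer: 3

Derivation:
Step 1: max=20/3, min=6, spread=2/3
Step 2: max=391/60, min=6, spread=31/60
Step 3: max=3451/540, min=6, spread=211/540
  -> spread < 1/2 first at step 3
Step 4: max=340843/54000, min=6, spread=16843/54000
Step 5: max=3054643/486000, min=27079/4500, spread=130111/486000
Step 6: max=91122367/14580000, min=1627159/270000, spread=3255781/14580000
Step 7: max=2724753691/437400000, min=1631107/270000, spread=82360351/437400000
Step 8: max=81483316891/13122000000, min=294106441/48600000, spread=2074577821/13122000000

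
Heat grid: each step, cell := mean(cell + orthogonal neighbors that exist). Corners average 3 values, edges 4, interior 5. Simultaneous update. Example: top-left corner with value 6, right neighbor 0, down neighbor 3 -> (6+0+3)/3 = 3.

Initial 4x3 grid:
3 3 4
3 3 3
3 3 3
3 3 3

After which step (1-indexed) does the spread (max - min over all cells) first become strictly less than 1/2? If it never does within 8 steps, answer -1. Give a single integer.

Answer: 1

Derivation:
Step 1: max=10/3, min=3, spread=1/3
  -> spread < 1/2 first at step 1
Step 2: max=59/18, min=3, spread=5/18
Step 3: max=689/216, min=3, spread=41/216
Step 4: max=81977/25920, min=3, spread=4217/25920
Step 5: max=4874749/1555200, min=21679/7200, spread=38417/311040
Step 6: max=291136211/93312000, min=434597/144000, spread=1903471/18662400
Step 7: max=17397149089/5598720000, min=13075759/4320000, spread=18038617/223948800
Step 8: max=1041037782851/335923200000, min=1179326759/388800000, spread=883978523/13436928000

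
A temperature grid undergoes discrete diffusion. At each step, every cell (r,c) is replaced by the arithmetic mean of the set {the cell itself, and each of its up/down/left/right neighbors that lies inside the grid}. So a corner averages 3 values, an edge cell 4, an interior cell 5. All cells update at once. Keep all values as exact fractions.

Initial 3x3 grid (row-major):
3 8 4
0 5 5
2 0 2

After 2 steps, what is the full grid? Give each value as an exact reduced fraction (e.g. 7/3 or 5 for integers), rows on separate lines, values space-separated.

Answer: 67/18 269/60 44/9
313/120 347/100 39/10
65/36 177/80 103/36

Derivation:
After step 1:
  11/3 5 17/3
  5/2 18/5 4
  2/3 9/4 7/3
After step 2:
  67/18 269/60 44/9
  313/120 347/100 39/10
  65/36 177/80 103/36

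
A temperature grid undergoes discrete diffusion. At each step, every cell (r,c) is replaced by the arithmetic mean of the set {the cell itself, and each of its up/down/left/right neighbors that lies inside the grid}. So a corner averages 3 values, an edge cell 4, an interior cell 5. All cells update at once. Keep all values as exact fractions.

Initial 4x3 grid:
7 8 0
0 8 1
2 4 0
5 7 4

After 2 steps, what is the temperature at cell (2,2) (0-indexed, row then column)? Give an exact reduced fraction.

Step 1: cell (2,2) = 9/4
Step 2: cell (2,2) = 371/120
Full grid after step 2:
  5 359/80 11/3
  81/20 413/100 117/40
  119/30 92/25 371/120
  149/36 263/60 131/36

Answer: 371/120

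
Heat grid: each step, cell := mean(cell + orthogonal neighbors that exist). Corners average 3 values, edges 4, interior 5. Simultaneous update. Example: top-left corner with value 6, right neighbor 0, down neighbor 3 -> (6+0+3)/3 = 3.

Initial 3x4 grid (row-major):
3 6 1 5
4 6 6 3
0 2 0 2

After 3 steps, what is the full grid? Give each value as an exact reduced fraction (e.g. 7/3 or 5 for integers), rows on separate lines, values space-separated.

Answer: 8543/2160 2771/720 943/240 419/120
9593/2880 4339/1200 487/150 1199/360
707/240 331/120 263/90 2891/1080

Derivation:
After step 1:
  13/3 4 9/2 3
  13/4 24/5 16/5 4
  2 2 5/2 5/3
After step 2:
  139/36 529/120 147/40 23/6
  863/240 69/20 19/5 89/30
  29/12 113/40 281/120 49/18
After step 3:
  8543/2160 2771/720 943/240 419/120
  9593/2880 4339/1200 487/150 1199/360
  707/240 331/120 263/90 2891/1080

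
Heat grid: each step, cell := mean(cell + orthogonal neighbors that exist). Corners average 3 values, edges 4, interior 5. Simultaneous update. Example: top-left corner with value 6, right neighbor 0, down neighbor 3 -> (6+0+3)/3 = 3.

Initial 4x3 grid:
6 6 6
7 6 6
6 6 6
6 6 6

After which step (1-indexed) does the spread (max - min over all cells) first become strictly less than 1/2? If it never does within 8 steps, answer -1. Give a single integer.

Answer: 1

Derivation:
Step 1: max=19/3, min=6, spread=1/3
  -> spread < 1/2 first at step 1
Step 2: max=751/120, min=6, spread=31/120
Step 3: max=6691/1080, min=6, spread=211/1080
Step 4: max=664897/108000, min=10847/1800, spread=14077/108000
Step 5: max=5972407/972000, min=651683/108000, spread=5363/48600
Step 6: max=178700809/29160000, min=362869/60000, spread=93859/1166400
Step 7: max=10707874481/1749600000, min=588536467/97200000, spread=4568723/69984000
Step 8: max=641636435629/104976000000, min=17677618889/2916000000, spread=8387449/167961600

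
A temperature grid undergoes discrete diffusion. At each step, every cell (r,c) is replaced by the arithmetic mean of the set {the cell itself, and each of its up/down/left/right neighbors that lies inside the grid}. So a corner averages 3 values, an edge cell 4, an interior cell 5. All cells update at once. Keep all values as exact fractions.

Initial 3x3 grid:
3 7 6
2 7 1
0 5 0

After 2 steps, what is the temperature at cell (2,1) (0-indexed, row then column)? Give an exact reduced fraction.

Answer: 44/15

Derivation:
Step 1: cell (2,1) = 3
Step 2: cell (2,1) = 44/15
Full grid after step 2:
  17/4 1129/240 167/36
  103/30 393/100 437/120
  25/9 44/15 17/6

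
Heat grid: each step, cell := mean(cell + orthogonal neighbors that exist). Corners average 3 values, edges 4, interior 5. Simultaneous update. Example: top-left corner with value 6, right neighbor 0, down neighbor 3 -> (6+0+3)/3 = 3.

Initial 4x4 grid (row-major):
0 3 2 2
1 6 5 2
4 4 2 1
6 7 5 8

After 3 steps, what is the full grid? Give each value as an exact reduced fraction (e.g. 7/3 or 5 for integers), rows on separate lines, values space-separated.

After step 1:
  4/3 11/4 3 2
  11/4 19/5 17/5 5/2
  15/4 23/5 17/5 13/4
  17/3 11/2 11/2 14/3
After step 2:
  41/18 653/240 223/80 5/2
  349/120 173/50 161/50 223/80
  503/120 421/100 403/100 829/240
  179/36 319/60 143/30 161/36
After step 3:
  5693/2160 20243/7200 6737/2400 323/120
  5777/1800 19823/6000 3257/1000 7177/2400
  7327/1800 509/120 23617/6000 26539/7200
  5213/1080 17339/3600 16727/3600 9139/2160

Answer: 5693/2160 20243/7200 6737/2400 323/120
5777/1800 19823/6000 3257/1000 7177/2400
7327/1800 509/120 23617/6000 26539/7200
5213/1080 17339/3600 16727/3600 9139/2160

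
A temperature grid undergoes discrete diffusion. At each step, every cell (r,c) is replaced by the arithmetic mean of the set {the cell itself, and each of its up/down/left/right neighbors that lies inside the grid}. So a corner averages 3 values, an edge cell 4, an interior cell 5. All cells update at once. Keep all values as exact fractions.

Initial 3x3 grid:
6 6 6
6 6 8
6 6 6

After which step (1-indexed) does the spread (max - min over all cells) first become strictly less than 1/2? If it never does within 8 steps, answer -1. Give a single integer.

Answer: 3

Derivation:
Step 1: max=20/3, min=6, spread=2/3
Step 2: max=787/120, min=6, spread=67/120
Step 3: max=6917/1080, min=607/100, spread=1807/5400
  -> spread < 1/2 first at step 3
Step 4: max=2749963/432000, min=16561/2700, spread=33401/144000
Step 5: max=24557933/3888000, min=1663391/270000, spread=3025513/19440000
Step 6: max=9796126867/1555200000, min=89155949/14400000, spread=53531/497664
Step 7: max=585904925849/93312000000, min=24119116051/3888000000, spread=450953/5971968
Step 8: max=35101223560603/5598720000000, min=2900368610519/466560000000, spread=3799043/71663616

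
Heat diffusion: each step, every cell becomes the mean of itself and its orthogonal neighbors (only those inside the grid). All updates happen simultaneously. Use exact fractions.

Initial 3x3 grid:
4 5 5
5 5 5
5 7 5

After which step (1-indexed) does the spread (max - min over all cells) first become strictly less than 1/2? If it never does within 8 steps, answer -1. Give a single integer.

Step 1: max=17/3, min=14/3, spread=1
Step 2: max=667/120, min=85/18, spread=301/360
Step 3: max=5837/1080, min=70823/14400, spread=21011/43200
  -> spread < 1/2 first at step 3
Step 4: max=2296303/432000, min=322009/64800, spread=448729/1296000
Step 5: max=20500373/3888000, min=19596623/3888000, spread=1205/5184
Step 6: max=1220022931/233280000, min=1181956681/233280000, spread=10151/62208
Step 7: max=72923463557/13996800000, min=71320019807/13996800000, spread=85517/746496
Step 8: max=4359496079779/839808000000, min=4291955673529/839808000000, spread=720431/8957952

Answer: 3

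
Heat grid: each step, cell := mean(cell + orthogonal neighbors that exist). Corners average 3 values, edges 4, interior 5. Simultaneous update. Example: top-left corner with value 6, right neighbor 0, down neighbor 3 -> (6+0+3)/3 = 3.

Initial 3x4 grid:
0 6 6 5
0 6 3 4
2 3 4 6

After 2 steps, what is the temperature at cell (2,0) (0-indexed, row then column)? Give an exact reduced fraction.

Step 1: cell (2,0) = 5/3
Step 2: cell (2,0) = 89/36
Full grid after step 2:
  17/6 151/40 191/40 29/6
  139/60 369/100 217/50 563/120
  89/36 781/240 1021/240 79/18

Answer: 89/36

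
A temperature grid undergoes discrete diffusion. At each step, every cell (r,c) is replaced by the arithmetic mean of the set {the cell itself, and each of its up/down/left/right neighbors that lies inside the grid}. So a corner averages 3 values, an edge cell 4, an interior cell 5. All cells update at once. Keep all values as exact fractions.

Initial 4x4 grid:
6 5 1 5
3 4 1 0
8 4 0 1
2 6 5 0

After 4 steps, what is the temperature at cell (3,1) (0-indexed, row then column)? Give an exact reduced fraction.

Step 1: cell (3,1) = 17/4
Step 2: cell (3,1) = 251/60
Step 3: cell (3,1) = 2753/720
Step 4: cell (3,1) = 398539/108000
Full grid after step 4:
  5309/1296 383399/108000 97181/36000 1321/600
  111911/27000 318269/90000 391/150 7949/4000
  57323/13500 323449/90000 1297/500 72281/36000
  27509/6480 398539/108000 33107/12000 11479/5400

Answer: 398539/108000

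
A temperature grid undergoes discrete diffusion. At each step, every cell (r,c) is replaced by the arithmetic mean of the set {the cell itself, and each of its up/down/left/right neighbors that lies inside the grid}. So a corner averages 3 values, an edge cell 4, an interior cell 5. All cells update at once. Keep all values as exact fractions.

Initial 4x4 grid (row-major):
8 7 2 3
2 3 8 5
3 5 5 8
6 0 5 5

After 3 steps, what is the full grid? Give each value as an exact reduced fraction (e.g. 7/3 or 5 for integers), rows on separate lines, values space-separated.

After step 1:
  17/3 5 5 10/3
  4 5 23/5 6
  4 16/5 31/5 23/4
  3 4 15/4 6
After step 2:
  44/9 31/6 269/60 43/9
  14/3 109/25 134/25 1181/240
  71/20 112/25 47/10 479/80
  11/3 279/80 399/80 31/6
After step 3:
  265/54 17009/3600 17809/3600 10211/2160
  15719/3600 721/150 28589/6000 37883/7200
  4909/1200 8231/2000 5103/1000 831/160
  2569/720 9973/2400 2201/480 1937/360

Answer: 265/54 17009/3600 17809/3600 10211/2160
15719/3600 721/150 28589/6000 37883/7200
4909/1200 8231/2000 5103/1000 831/160
2569/720 9973/2400 2201/480 1937/360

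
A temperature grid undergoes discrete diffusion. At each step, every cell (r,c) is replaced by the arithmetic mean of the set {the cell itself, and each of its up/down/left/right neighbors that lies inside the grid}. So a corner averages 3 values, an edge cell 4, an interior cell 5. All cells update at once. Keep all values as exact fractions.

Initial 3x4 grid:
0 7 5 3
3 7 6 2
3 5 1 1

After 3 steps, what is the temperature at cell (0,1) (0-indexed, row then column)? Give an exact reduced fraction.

Answer: 15529/3600

Derivation:
Step 1: cell (0,1) = 19/4
Step 2: cell (0,1) = 71/15
Step 3: cell (0,1) = 15529/3600
Full grid after step 3:
  8981/2160 15529/3600 7757/1800 1009/270
  18887/4800 4289/1000 22999/6000 6127/1800
  4223/1080 27583/7200 25403/7200 6257/2160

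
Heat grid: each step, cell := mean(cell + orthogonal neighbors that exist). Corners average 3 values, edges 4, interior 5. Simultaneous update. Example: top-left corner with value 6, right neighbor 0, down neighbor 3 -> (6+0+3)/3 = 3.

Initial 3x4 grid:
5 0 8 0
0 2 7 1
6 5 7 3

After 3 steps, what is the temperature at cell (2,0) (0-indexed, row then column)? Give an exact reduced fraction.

Step 1: cell (2,0) = 11/3
Step 2: cell (2,0) = 143/36
Step 3: cell (2,0) = 7963/2160
Full grid after step 3:
  6283/2160 1543/450 2099/600 511/144
  49201/14400 21599/6000 24229/6000 52931/14400
  7963/2160 15269/3600 15269/3600 1781/432

Answer: 7963/2160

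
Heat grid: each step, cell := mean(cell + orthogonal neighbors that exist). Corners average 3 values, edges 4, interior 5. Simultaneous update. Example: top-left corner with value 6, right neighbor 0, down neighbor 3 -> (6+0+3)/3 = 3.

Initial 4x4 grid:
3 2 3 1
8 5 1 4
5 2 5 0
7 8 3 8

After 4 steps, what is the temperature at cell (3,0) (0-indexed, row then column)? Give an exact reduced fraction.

Answer: 339013/64800

Derivation:
Step 1: cell (3,0) = 20/3
Step 2: cell (3,0) = 103/18
Step 3: cell (3,0) = 2447/432
Step 4: cell (3,0) = 339013/64800
Full grid after step 4:
  266777/64800 380227/108000 329207/108000 169309/64800
  948509/216000 726239/180000 574987/180000 660409/216000
  1089613/216000 799123/180000 724063/180000 149429/43200
  339013/64800 542429/108000 18569/4320 265513/64800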